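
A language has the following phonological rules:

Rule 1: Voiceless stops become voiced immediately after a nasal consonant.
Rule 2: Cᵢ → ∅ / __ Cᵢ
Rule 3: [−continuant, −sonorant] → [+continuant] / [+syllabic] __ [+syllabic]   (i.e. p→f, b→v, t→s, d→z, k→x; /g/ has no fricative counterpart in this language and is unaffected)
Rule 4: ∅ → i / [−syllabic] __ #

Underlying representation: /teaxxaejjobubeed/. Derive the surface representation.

Rule 1 (post-nasal voicing): no segment meets the environment; /teaxxaejjobubeed/ is unchanged.
Rule 2 (degemination): /xx/ is a geminate; the first /x/ deletes. /jj/ is a geminate; the first /j/ deletes. /teaxxaejjobubeed/ → teaxaejobubeed.
Rule 3 (intervocalic spirantization): /b/ is a stop between vowels /o/ and /u/, so it spirantizes to the fricative [v]. /b/ is a stop between vowels /u/ and /e/, so it spirantizes to the fricative [v]. /teaxaejobubeed/ → teaxaejovuveed.
Rule 4 (final i-epenthesis): the form ends in the consonant /d/, so [i] is inserted word-finally. /teaxaejovuveed/ → teaxaejovuveedi.

teaxaejovuveedi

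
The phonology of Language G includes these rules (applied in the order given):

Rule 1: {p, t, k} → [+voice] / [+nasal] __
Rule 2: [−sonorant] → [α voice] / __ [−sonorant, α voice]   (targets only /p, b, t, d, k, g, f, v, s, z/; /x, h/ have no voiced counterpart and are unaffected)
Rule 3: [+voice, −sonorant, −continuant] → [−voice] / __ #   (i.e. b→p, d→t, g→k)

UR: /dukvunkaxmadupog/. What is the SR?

dugvungaxmadupok

Rule 1 (post-nasal voicing): /k/ is a voiceless stop immediately after the nasal /n/, so it voices to [g]. /dukvunkaxmadupog/ → dukvungaxmadupog.
Rule 2 (regressive voicing assimilation): /k/ precedes the voiced obstruent /v/, so it voices to [g] by assimilation. /dukvungaxmadupog/ → dugvungaxmadupog.
Rule 3 (final devoicing): /g/ is a voiced stop in word-final position, so it devoices to [k]. /dugvungaxmadupog/ → dugvungaxmadupok.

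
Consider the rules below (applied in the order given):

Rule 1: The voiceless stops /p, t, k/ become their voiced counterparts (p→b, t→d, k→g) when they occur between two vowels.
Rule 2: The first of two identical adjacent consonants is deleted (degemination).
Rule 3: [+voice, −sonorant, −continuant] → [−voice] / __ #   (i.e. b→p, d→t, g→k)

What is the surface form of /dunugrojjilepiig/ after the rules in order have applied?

dunugrojilebiik

Rule 1 (intervocalic voicing): /p/ is a voiceless stop between vowels /e/ and /i/, so it voices to [b]. /dunugrojjilepiig/ → dunugrojjilebiig.
Rule 2 (degemination): /jj/ is a geminate; the first /j/ deletes. /dunugrojjilebiig/ → dunugrojilebiig.
Rule 3 (final devoicing): /g/ is a voiced stop in word-final position, so it devoices to [k]. /dunugrojilebiig/ → dunugrojilebiik.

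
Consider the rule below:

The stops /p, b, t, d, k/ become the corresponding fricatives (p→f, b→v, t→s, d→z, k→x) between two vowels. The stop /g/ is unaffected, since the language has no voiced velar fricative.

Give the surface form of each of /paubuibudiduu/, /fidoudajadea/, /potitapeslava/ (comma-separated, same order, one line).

/paubuibudiduu/: /b/ is a stop between vowels /u/ and /u/, so it spirantizes to the fricative [v]. /b/ is a stop between vowels /i/ and /u/, so it spirantizes to the fricative [v]. /d/ is a stop between vowels /u/ and /i/, so it spirantizes to the fricative [z]. /d/ is a stop between vowels /i/ and /u/, so it spirantizes to the fricative [z]. → [pauvuivuzizuu].
/fidoudajadea/: /d/ is a stop between vowels /i/ and /o/, so it spirantizes to the fricative [z]. /d/ is a stop between vowels /u/ and /a/, so it spirantizes to the fricative [z]. /d/ is a stop between vowels /a/ and /e/, so it spirantizes to the fricative [z]. → [fizouzajazea].
/potitapeslava/: /t/ is a stop between vowels /o/ and /i/, so it spirantizes to the fricative [s]. /t/ is a stop between vowels /i/ and /a/, so it spirantizes to the fricative [s]. /p/ is a stop between vowels /a/ and /e/, so it spirantizes to the fricative [f]. → [posisafeslava].

pauvuivuzizuu, fizouzajazea, posisafeslava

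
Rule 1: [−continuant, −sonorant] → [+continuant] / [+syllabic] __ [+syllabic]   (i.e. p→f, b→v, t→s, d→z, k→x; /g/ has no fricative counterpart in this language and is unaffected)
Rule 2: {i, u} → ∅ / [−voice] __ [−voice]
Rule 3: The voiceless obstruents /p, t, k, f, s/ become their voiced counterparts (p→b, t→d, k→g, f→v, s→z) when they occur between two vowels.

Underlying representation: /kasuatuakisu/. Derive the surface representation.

kazuazuaxsu

Rule 1 (intervocalic spirantization): /t/ is a stop between vowels /a/ and /u/, so it spirantizes to the fricative [s]. /k/ is a stop between vowels /a/ and /i/, so it spirantizes to the fricative [x]. /kasuatuakisu/ → kasuasuaxisu.
Rule 2 (high vowel syncope): /i/ is a high vowel flanked by voiceless consonants /x/ and /s/, so it deletes. /kasuasuaxisu/ → kasuasuaxsu.
Rule 3 (intervocalic voicing): /s/ is a voiceless obstruent between vowels /a/ and /u/, so it voices to [z]. /s/ is a voiceless obstruent between vowels /a/ and /u/, so it voices to [z]. /kasuasuaxsu/ → kazuazuaxsu.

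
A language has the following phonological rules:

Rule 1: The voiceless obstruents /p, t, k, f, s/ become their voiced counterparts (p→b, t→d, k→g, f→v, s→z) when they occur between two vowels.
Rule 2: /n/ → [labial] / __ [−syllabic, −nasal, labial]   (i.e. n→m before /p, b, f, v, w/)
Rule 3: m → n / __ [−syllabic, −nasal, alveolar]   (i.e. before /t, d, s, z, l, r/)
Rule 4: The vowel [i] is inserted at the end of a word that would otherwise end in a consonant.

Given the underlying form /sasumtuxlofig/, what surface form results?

sazuntuxlovigi

Rule 1 (intervocalic voicing): /s/ is a voiceless obstruent between vowels /a/ and /u/, so it voices to [z]. /f/ is a voiceless obstruent between vowels /o/ and /i/, so it voices to [v]. /sasumtuxlofig/ → sazumtuxlovig.
Rule 2 (nasal place assimilation): no segment meets the environment; /sazumtuxlovig/ is unchanged.
Rule 3 (nasal place assimilation): /m/ precedes the alveolar consonant /t/, so it assimilates in place to [n]. /sazumtuxlovig/ → sazuntuxlovig.
Rule 4 (final i-epenthesis): the form ends in the consonant /g/, so [i] is inserted word-finally. /sazuntuxlovig/ → sazuntuxlovigi.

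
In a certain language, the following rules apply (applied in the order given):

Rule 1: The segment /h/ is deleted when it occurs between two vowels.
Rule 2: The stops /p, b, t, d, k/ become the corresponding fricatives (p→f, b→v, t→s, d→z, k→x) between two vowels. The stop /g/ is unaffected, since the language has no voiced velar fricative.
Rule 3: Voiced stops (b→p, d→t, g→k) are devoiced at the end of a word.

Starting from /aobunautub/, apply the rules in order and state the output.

aovunausup

Rule 1 (intervocalic h-deletion): no segment meets the environment; /aobunautub/ is unchanged.
Rule 2 (intervocalic spirantization): /b/ is a stop between vowels /o/ and /u/, so it spirantizes to the fricative [v]. /t/ is a stop between vowels /u/ and /u/, so it spirantizes to the fricative [s]. /aobunautub/ → aovunausub.
Rule 3 (final devoicing): /b/ is a voiced stop in word-final position, so it devoices to [p]. /aovunausub/ → aovunausup.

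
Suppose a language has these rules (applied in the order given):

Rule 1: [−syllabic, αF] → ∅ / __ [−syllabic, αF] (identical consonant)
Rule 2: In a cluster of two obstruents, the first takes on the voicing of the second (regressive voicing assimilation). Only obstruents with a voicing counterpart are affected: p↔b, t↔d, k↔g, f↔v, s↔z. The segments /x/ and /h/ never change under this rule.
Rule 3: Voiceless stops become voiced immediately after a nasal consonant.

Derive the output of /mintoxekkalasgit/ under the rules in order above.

Rule 1 (degemination): /kk/ is a geminate; the first /k/ deletes. /mintoxekkalasgit/ → mintoxekalasgit.
Rule 2 (regressive voicing assimilation): /s/ precedes the voiced obstruent /g/, so it voices to [z] by assimilation. /mintoxekalasgit/ → mintoxekalazgit.
Rule 3 (post-nasal voicing): /t/ is a voiceless stop immediately after the nasal /n/, so it voices to [d]. /mintoxekalazgit/ → mindoxekalazgit.

mindoxekalazgit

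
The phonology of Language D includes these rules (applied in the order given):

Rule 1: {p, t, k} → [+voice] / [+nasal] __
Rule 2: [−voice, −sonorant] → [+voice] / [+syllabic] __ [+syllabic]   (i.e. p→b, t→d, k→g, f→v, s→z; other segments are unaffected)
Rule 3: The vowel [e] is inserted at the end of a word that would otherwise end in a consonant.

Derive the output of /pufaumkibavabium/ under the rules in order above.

puvaumgibavabiume

Rule 1 (post-nasal voicing): /k/ is a voiceless stop immediately after the nasal /m/, so it voices to [g]. /pufaumkibavabium/ → pufaumgibavabium.
Rule 2 (intervocalic voicing): /f/ is a voiceless obstruent between vowels /u/ and /a/, so it voices to [v]. /pufaumgibavabium/ → puvaumgibavabium.
Rule 3 (final e-epenthesis): the form ends in the consonant /m/, so [e] is inserted word-finally. /puvaumgibavabium/ → puvaumgibavabiume.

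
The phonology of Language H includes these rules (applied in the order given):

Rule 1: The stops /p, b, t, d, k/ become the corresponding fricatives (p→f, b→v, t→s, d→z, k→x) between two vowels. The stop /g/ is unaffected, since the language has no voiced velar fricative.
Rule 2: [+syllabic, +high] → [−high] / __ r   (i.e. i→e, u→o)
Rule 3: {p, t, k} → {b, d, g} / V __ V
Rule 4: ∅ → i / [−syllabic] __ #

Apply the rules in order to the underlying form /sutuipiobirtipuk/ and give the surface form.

Rule 1 (intervocalic spirantization): /t/ is a stop between vowels /u/ and /u/, so it spirantizes to the fricative [s]. /p/ is a stop between vowels /i/ and /i/, so it spirantizes to the fricative [f]. /b/ is a stop between vowels /o/ and /i/, so it spirantizes to the fricative [v]. /p/ is a stop between vowels /i/ and /u/, so it spirantizes to the fricative [f]. /sutuipiobirtipuk/ → susuifiovirtifuk.
Rule 2 (pre-rhotic lowering): /i/ is a high vowel immediately before /r/, so it lowers to [e]. /susuifiovirtifuk/ → susuifiovertifuk.
Rule 3 (intervocalic voicing): no segment meets the environment; /susuifiovertifuk/ is unchanged.
Rule 4 (final i-epenthesis): the form ends in the consonant /k/, so [i] is inserted word-finally. /susuifiovertifuk/ → susuifiovertifuki.

susuifiovertifuki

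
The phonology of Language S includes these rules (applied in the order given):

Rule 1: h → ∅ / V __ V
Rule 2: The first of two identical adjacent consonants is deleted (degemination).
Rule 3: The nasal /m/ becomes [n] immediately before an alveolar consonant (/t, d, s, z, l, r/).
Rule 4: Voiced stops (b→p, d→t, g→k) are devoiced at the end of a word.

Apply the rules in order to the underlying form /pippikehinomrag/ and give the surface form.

pipikeinonrak

Rule 1 (intervocalic h-deletion): /h/ occurs between vowels /e/ and /i/, so it deletes. /pippikehinomrag/ → pippikeinomrag.
Rule 2 (degemination): /pp/ is a geminate; the first /p/ deletes. /pippikeinomrag/ → pipikeinomrag.
Rule 3 (nasal place assimilation): /m/ precedes the alveolar consonant /r/, so it assimilates in place to [n]. /pipikeinomrag/ → pipikeinonrag.
Rule 4 (final devoicing): /g/ is a voiced stop in word-final position, so it devoices to [k]. /pipikeinonrag/ → pipikeinonrak.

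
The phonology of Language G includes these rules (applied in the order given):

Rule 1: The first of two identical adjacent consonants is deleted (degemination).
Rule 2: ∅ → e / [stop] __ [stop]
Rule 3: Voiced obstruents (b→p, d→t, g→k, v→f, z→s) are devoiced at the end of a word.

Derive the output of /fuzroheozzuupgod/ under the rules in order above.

fuzroheozuupegot

Rule 1 (degemination): /zz/ is a geminate; the first /z/ deletes. /fuzroheozzuupgod/ → fuzroheozuupgod.
Rule 2 (stop-cluster e-epenthesis): /p/ and /g/ form a stop–stop cluster, so [e] is inserted between them. /fuzroheozuupgod/ → fuzroheozuupegod.
Rule 3 (final devoicing): /d/ is a voiced obstruent in word-final position, so it devoices to [t]. /fuzroheozuupegod/ → fuzroheozuupegot.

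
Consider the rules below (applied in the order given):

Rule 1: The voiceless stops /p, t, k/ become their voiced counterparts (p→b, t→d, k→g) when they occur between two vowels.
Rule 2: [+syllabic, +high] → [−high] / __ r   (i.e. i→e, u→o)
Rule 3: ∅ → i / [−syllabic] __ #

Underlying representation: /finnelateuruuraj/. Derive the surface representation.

finneladeoruoraji

Rule 1 (intervocalic voicing): /t/ is a voiceless stop between vowels /a/ and /e/, so it voices to [d]. /finnelateuruuraj/ → finneladeuruuraj.
Rule 2 (pre-rhotic lowering): /u/ is a high vowel immediately before /r/, so it lowers to [o]. /u/ is a high vowel immediately before /r/, so it lowers to [o]. /finneladeuruuraj/ → finneladeoruoraj.
Rule 3 (final i-epenthesis): the form ends in the consonant /j/, so [i] is inserted word-finally. /finneladeoruoraj/ → finneladeoruoraji.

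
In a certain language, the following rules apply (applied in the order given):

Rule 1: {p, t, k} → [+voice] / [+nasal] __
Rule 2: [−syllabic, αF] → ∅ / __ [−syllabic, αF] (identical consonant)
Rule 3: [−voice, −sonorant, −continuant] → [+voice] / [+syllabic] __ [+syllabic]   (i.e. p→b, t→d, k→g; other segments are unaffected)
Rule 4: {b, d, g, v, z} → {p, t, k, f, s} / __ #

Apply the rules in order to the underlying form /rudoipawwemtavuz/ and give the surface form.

Rule 1 (post-nasal voicing): /t/ is a voiceless stop immediately after the nasal /m/, so it voices to [d]. /rudoipawwemtavuz/ → rudoipawwemdavuz.
Rule 2 (degemination): /ww/ is a geminate; the first /w/ deletes. /rudoipawwemdavuz/ → rudoipawemdavuz.
Rule 3 (intervocalic voicing): /p/ is a voiceless stop between vowels /i/ and /a/, so it voices to [b]. /rudoipawemdavuz/ → rudoibawemdavuz.
Rule 4 (final devoicing): /z/ is a voiced obstruent in word-final position, so it devoices to [s]. /rudoibawemdavuz/ → rudoibawemdavus.

rudoibawemdavus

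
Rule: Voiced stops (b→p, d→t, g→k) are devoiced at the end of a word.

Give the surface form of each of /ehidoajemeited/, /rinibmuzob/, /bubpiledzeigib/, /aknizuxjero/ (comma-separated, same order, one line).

ehidoajemeitet, rinibmuzop, bubpiledzeigip, aknizuxjero

/ehidoajemeited/: /d/ is a voiced stop in word-final position, so it devoices to [t]. → [ehidoajemeitet].
/rinibmuzob/: /b/ is a voiced stop in word-final position, so it devoices to [p]. → [rinibmuzop].
/bubpiledzeigib/: /b/ is a voiced stop in word-final position, so it devoices to [p]. → [bubpiledzeigip].
/aknizuxjero/: the rule's environment is not met; surfaces unchanged as [aknizuxjero].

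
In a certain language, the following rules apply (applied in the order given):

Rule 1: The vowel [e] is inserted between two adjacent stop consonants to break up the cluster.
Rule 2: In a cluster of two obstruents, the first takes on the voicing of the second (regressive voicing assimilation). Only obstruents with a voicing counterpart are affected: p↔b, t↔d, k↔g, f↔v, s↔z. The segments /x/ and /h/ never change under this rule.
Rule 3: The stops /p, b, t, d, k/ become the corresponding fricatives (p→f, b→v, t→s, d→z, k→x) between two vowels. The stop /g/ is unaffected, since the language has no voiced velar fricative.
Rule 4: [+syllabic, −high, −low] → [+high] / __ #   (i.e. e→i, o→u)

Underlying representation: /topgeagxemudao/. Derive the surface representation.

Rule 1 (stop-cluster e-epenthesis): /p/ and /g/ form a stop–stop cluster, so [e] is inserted between them. /topgeagxemudao/ → topegeagxemudao.
Rule 2 (regressive voicing assimilation): /g/ precedes the voiceless obstruent /x/, so it devoices to [k] by assimilation. /topegeagxemudao/ → topegeakxemudao.
Rule 3 (intervocalic spirantization): /p/ is a stop between vowels /o/ and /e/, so it spirantizes to the fricative [f]. /d/ is a stop between vowels /u/ and /a/, so it spirantizes to the fricative [z]. /topegeakxemudao/ → tofegeakxemuzao.
Rule 4 (final vowel raising): /o/ is a mid vowel in word-final position, so it raises to [u]. /tofegeakxemuzao/ → tofegeakxemuzau.

tofegeakxemuzau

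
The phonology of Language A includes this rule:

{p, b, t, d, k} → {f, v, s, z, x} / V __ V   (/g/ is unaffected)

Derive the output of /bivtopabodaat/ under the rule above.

bivtofavozaat

Scanning /bivtopabodaat/: /b/ at position 1 is not in the conditioning environment; /t/ at position 4 is not in the conditioning environment; /p/ is a stop between vowels /o/ and /a/, so it spirantizes to the fricative [f]; /b/ is a stop between vowels /a/ and /o/, so it spirantizes to the fricative [v]; /d/ is a stop between vowels /o/ and /a/, so it spirantizes to the fricative [z]; /t/ at position 13 is not in the conditioning environment.
Result: [bivtofavozaat].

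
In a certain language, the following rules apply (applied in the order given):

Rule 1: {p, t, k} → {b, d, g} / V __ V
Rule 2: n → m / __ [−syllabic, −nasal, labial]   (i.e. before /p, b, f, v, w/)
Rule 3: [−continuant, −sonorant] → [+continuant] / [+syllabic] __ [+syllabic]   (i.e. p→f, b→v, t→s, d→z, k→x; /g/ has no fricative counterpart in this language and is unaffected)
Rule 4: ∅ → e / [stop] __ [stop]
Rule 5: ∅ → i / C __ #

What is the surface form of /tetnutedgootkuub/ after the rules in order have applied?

tetnuzedegootekuubi

Rule 1 (intervocalic voicing): /t/ is a voiceless stop between vowels /u/ and /e/, so it voices to [d]. /tetnutedgootkuub/ → tetnudedgootkuub.
Rule 2 (nasal place assimilation): no segment meets the environment; /tetnudedgootkuub/ is unchanged.
Rule 3 (intervocalic spirantization): /d/ is a stop between vowels /u/ and /e/, so it spirantizes to the fricative [z]. /tetnudedgootkuub/ → tetnuzedgootkuub.
Rule 4 (stop-cluster e-epenthesis): /d/ and /g/ form a stop–stop cluster, so [e] is inserted between them. /t/ and /k/ form a stop–stop cluster, so [e] is inserted between them. /tetnuzedgootkuub/ → tetnuzedegootekuub.
Rule 5 (final i-epenthesis): the form ends in the consonant /b/, so [i] is inserted word-finally. /tetnuzedegootekuub/ → tetnuzedegootekuubi.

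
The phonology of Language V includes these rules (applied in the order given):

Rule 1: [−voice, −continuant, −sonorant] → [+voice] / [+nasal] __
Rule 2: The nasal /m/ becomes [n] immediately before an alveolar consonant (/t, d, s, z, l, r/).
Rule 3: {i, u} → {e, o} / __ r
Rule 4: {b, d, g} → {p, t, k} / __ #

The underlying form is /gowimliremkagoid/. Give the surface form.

gowinleremgagoit

Rule 1 (post-nasal voicing): /k/ is a voiceless stop immediately after the nasal /m/, so it voices to [g]. /gowimliremkagoid/ → gowimliremgagoid.
Rule 2 (nasal place assimilation): /m/ precedes the alveolar consonant /l/, so it assimilates in place to [n]. /gowimliremgagoid/ → gowinliremgagoid.
Rule 3 (pre-rhotic lowering): /i/ is a high vowel immediately before /r/, so it lowers to [e]. /gowinliremgagoid/ → gowinleremgagoid.
Rule 4 (final devoicing): /d/ is a voiced stop in word-final position, so it devoices to [t]. /gowinleremgagoid/ → gowinleremgagoit.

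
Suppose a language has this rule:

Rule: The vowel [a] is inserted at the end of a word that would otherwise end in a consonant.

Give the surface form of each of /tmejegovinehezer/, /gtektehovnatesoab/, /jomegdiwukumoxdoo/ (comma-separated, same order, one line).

/tmejegovinehezer/: the form ends in the consonant /r/, so [a] is inserted word-finally. → [tmejegovinehezera].
/gtektehovnatesoab/: the form ends in the consonant /b/, so [a] is inserted word-finally. → [gtektehovnatesoaba].
/jomegdiwukumoxdoo/: the rule's environment is not met; surfaces unchanged as [jomegdiwukumoxdoo].

tmejegovinehezera, gtektehovnatesoaba, jomegdiwukumoxdoo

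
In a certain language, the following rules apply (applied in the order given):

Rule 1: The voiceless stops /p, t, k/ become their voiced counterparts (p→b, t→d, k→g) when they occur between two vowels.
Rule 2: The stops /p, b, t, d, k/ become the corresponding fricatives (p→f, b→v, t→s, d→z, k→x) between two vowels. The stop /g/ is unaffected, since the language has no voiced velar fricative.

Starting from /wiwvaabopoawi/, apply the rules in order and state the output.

wiwvaavovoawi

Rule 1 (intervocalic voicing): /p/ is a voiceless stop between vowels /o/ and /o/, so it voices to [b]. /wiwvaabopoawi/ → wiwvaaboboawi.
Rule 2 (intervocalic spirantization): /b/ is a stop between vowels /a/ and /o/, so it spirantizes to the fricative [v]. /b/ is a stop between vowels /o/ and /o/, so it spirantizes to the fricative [v]. /wiwvaaboboawi/ → wiwvaavovoawi.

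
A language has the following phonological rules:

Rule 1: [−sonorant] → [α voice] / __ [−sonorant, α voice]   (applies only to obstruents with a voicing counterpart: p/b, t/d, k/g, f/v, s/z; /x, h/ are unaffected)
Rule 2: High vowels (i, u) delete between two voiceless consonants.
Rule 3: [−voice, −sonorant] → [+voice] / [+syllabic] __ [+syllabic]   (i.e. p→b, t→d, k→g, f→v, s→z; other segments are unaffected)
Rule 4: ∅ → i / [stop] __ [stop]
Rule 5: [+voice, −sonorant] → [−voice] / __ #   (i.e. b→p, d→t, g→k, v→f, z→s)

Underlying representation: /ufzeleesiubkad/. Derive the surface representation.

Rule 1 (regressive voicing assimilation): /f/ precedes the voiced obstruent /z/, so it voices to [v] by assimilation. /b/ precedes the voiceless obstruent /k/, so it devoices to [p] by assimilation. /ufzeleesiubkad/ → uvzeleesiupkad.
Rule 2 (high vowel syncope): no segment meets the environment; /uvzeleesiupkad/ is unchanged.
Rule 3 (intervocalic voicing): /s/ is a voiceless obstruent between vowels /e/ and /i/, so it voices to [z]. /uvzeleesiupkad/ → uvzeleeziupkad.
Rule 4 (stop-cluster i-epenthesis): /p/ and /k/ form a stop–stop cluster, so [i] is inserted between them. /uvzeleeziupkad/ → uvzeleeziupikad.
Rule 5 (final devoicing): /d/ is a voiced obstruent in word-final position, so it devoices to [t]. /uvzeleeziupikad/ → uvzeleeziupikat.

uvzeleeziupikat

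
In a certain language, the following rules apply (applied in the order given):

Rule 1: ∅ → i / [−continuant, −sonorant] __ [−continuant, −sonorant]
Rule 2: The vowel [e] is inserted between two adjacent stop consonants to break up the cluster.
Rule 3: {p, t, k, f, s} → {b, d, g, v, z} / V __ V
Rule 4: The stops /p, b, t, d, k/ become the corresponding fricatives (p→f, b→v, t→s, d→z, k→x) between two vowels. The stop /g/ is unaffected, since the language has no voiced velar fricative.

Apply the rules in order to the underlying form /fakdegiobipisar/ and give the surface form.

Rule 1 (stop-cluster i-epenthesis): /k/ and /d/ form a stop–stop cluster, so [i] is inserted between them. /fakdegiobipisar/ → fakidegiobipisar.
Rule 2 (stop-cluster e-epenthesis): no segment meets the environment; /fakidegiobipisar/ is unchanged.
Rule 3 (intervocalic voicing): /k/ is a voiceless obstruent between vowels /a/ and /i/, so it voices to [g]. /p/ is a voiceless obstruent between vowels /i/ and /i/, so it voices to [b]. /s/ is a voiceless obstruent between vowels /i/ and /a/, so it voices to [z]. /fakidegiobipisar/ → fagidegiobibizar.
Rule 4 (intervocalic spirantization): /d/ is a stop between vowels /i/ and /e/, so it spirantizes to the fricative [z]. /b/ is a stop between vowels /o/ and /i/, so it spirantizes to the fricative [v]. /b/ is a stop between vowels /i/ and /i/, so it spirantizes to the fricative [v]. /fagidegiobibizar/ → fagizegiovivizar.

fagizegiovivizar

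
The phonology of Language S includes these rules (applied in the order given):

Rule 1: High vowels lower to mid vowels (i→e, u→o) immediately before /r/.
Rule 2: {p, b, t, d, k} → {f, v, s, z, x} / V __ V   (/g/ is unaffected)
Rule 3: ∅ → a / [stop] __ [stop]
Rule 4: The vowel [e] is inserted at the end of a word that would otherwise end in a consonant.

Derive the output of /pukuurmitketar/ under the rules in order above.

Rule 1 (pre-rhotic lowering): /u/ is a high vowel immediately before /r/, so it lowers to [o]. /pukuurmitketar/ → pukuormitketar.
Rule 2 (intervocalic spirantization): /k/ is a stop between vowels /u/ and /u/, so it spirantizes to the fricative [x]. /t/ is a stop between vowels /e/ and /a/, so it spirantizes to the fricative [s]. /pukuormitketar/ → puxuormitkesar.
Rule 3 (stop-cluster a-epenthesis): /t/ and /k/ form a stop–stop cluster, so [a] is inserted between them. /puxuormitkesar/ → puxuormitakesar.
Rule 4 (final e-epenthesis): the form ends in the consonant /r/, so [e] is inserted word-finally. /puxuormitakesar/ → puxuormitakesare.

puxuormitakesare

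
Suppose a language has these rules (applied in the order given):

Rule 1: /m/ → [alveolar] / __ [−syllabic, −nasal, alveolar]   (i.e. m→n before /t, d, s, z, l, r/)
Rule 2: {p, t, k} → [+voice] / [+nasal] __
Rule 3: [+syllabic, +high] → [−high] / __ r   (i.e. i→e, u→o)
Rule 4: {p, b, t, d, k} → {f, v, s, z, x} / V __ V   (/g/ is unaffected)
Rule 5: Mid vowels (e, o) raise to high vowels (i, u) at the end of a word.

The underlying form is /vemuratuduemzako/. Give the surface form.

Rule 1 (nasal place assimilation): /m/ precedes the alveolar consonant /z/, so it assimilates in place to [n]. /vemuratuduemzako/ → vemuratuduenzako.
Rule 2 (post-nasal voicing): no segment meets the environment; /vemuratuduenzako/ is unchanged.
Rule 3 (pre-rhotic lowering): /u/ is a high vowel immediately before /r/, so it lowers to [o]. /vemuratuduenzako/ → vemoratuduenzako.
Rule 4 (intervocalic spirantization): /t/ is a stop between vowels /a/ and /u/, so it spirantizes to the fricative [s]. /d/ is a stop between vowels /u/ and /u/, so it spirantizes to the fricative [z]. /k/ is a stop between vowels /a/ and /o/, so it spirantizes to the fricative [x]. /vemoratuduenzako/ → vemorasuzuenzaxo.
Rule 5 (final vowel raising): /o/ is a mid vowel in word-final position, so it raises to [u]. /vemorasuzuenzaxo/ → vemorasuzuenzaxu.

vemorasuzuenzaxu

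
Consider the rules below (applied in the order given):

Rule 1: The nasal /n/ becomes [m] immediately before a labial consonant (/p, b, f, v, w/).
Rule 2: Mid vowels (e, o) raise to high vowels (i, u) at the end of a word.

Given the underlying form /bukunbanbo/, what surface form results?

Rule 1 (nasal place assimilation): /n/ precedes the labial consonant /b/, so it assimilates in place to [m]. /n/ precedes the labial consonant /b/, so it assimilates in place to [m]. /bukunbanbo/ → bukumbambo.
Rule 2 (final vowel raising): /o/ is a mid vowel in word-final position, so it raises to [u]. /bukumbambo/ → bukumbambu.

bukumbambu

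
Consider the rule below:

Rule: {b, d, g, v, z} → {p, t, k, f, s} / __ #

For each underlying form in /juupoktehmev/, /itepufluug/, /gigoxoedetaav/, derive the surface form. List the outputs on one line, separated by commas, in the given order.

juupoktehmef, itepufluuk, gigoxoedetaaf

/juupoktehmev/: /v/ is a voiced obstruent in word-final position, so it devoices to [f]. → [juupoktehmef].
/itepufluug/: /g/ is a voiced obstruent in word-final position, so it devoices to [k]. → [itepufluuk].
/gigoxoedetaav/: /v/ is a voiced obstruent in word-final position, so it devoices to [f]. → [gigoxoedetaaf].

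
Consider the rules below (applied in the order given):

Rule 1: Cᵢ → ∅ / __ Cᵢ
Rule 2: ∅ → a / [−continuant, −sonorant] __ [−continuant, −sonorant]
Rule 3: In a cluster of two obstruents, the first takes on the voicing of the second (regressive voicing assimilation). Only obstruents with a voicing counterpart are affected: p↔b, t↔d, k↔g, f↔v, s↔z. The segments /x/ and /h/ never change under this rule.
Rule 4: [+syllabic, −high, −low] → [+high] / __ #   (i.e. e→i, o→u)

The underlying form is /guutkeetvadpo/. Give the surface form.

Rule 1 (degemination): no segment meets the environment; /guutkeetvadpo/ is unchanged.
Rule 2 (stop-cluster a-epenthesis): /t/ and /k/ form a stop–stop cluster, so [a] is inserted between them. /d/ and /p/ form a stop–stop cluster, so [a] is inserted between them. /guutkeetvadpo/ → guutakeetvadapo.
Rule 3 (regressive voicing assimilation): /t/ precedes the voiced obstruent /v/, so it voices to [d] by assimilation. /guutakeetvadapo/ → guutakeedvadapo.
Rule 4 (final vowel raising): /o/ is a mid vowel in word-final position, so it raises to [u]. /guutakeedvadapo/ → guutakeedvadapu.

guutakeedvadapu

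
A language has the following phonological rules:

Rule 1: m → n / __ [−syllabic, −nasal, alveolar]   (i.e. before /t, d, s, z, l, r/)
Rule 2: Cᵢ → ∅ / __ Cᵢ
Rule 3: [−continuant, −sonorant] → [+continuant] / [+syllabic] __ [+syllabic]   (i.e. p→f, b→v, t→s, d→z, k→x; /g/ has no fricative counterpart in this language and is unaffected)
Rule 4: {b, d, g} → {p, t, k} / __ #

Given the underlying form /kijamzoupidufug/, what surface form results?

Rule 1 (nasal place assimilation): /m/ precedes the alveolar consonant /z/, so it assimilates in place to [n]. /kijamzoupidufug/ → kijanzoupidufug.
Rule 2 (degemination): no segment meets the environment; /kijanzoupidufug/ is unchanged.
Rule 3 (intervocalic spirantization): /p/ is a stop between vowels /u/ and /i/, so it spirantizes to the fricative [f]. /d/ is a stop between vowels /i/ and /u/, so it spirantizes to the fricative [z]. /kijanzoupidufug/ → kijanzoufizufug.
Rule 4 (final devoicing): /g/ is a voiced stop in word-final position, so it devoices to [k]. /kijanzoufizufug/ → kijanzoufizufuk.

kijanzoufizufuk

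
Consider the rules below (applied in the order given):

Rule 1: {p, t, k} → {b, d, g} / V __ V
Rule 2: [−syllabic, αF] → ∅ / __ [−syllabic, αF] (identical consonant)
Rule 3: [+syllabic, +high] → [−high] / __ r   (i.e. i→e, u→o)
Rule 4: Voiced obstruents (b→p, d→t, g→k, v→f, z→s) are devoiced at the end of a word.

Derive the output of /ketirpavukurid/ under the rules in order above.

Rule 1 (intervocalic voicing): /t/ is a voiceless stop between vowels /e/ and /i/, so it voices to [d]. /k/ is a voiceless stop between vowels /u/ and /u/, so it voices to [g]. /ketirpavukurid/ → kedirpavugurid.
Rule 2 (degemination): no segment meets the environment; /kedirpavugurid/ is unchanged.
Rule 3 (pre-rhotic lowering): /i/ is a high vowel immediately before /r/, so it lowers to [e]. /u/ is a high vowel immediately before /r/, so it lowers to [o]. /kedirpavugurid/ → kederpavugorid.
Rule 4 (final devoicing): /d/ is a voiced obstruent in word-final position, so it devoices to [t]. /kederpavugorid/ → kederpavugorit.

kederpavugorit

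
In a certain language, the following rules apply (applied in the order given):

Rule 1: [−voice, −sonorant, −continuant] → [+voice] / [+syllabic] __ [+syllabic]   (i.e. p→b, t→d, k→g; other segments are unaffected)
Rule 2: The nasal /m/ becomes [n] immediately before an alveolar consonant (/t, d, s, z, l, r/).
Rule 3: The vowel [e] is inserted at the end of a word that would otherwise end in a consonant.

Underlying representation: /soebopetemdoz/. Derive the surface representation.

soebobedendoze

Rule 1 (intervocalic voicing): /p/ is a voiceless stop between vowels /o/ and /e/, so it voices to [b]. /t/ is a voiceless stop between vowels /e/ and /e/, so it voices to [d]. /soebopetemdoz/ → soebobedemdoz.
Rule 2 (nasal place assimilation): /m/ precedes the alveolar consonant /d/, so it assimilates in place to [n]. /soebobedemdoz/ → soebobedendoz.
Rule 3 (final e-epenthesis): the form ends in the consonant /z/, so [e] is inserted word-finally. /soebobedendoz/ → soebobedendoze.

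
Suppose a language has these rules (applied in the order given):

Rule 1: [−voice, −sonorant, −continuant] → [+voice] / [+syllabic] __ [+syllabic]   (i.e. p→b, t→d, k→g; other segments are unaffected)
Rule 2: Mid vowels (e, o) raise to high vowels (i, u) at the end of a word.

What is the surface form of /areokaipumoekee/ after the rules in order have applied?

areogaibumoegei

Rule 1 (intervocalic voicing): /k/ is a voiceless stop between vowels /o/ and /a/, so it voices to [g]. /p/ is a voiceless stop between vowels /i/ and /u/, so it voices to [b]. /k/ is a voiceless stop between vowels /e/ and /e/, so it voices to [g]. /areokaipumoekee/ → areogaibumoegee.
Rule 2 (final vowel raising): /e/ is a mid vowel in word-final position, so it raises to [i]. /areogaibumoegee/ → areogaibumoegei.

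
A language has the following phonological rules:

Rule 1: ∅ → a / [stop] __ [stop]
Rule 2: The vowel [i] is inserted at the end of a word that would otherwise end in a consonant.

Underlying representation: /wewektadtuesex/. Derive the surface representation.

wewekatadatuesexi

Rule 1 (stop-cluster a-epenthesis): /k/ and /t/ form a stop–stop cluster, so [a] is inserted between them. /d/ and /t/ form a stop–stop cluster, so [a] is inserted between them. /wewektadtuesex/ → wewekatadatuesex.
Rule 2 (final i-epenthesis): the form ends in the consonant /x/, so [i] is inserted word-finally. /wewekatadatuesex/ → wewekatadatuesexi.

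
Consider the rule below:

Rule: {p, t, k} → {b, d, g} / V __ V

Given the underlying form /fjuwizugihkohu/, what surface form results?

No segment of /fjuwizugihkohu/ meets the structural description of the rule, so the form surfaces unchanged.

fjuwizugihkohu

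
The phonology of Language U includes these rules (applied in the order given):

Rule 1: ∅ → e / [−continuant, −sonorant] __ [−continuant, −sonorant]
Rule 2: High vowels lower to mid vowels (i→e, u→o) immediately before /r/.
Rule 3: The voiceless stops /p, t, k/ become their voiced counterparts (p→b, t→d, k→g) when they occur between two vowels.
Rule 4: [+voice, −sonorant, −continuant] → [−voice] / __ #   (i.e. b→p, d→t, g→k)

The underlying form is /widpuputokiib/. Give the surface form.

widebubudogiip

Rule 1 (stop-cluster e-epenthesis): /d/ and /p/ form a stop–stop cluster, so [e] is inserted between them. /widpuputokiib/ → widepuputokiib.
Rule 2 (pre-rhotic lowering): no segment meets the environment; /widepuputokiib/ is unchanged.
Rule 3 (intervocalic voicing): /p/ is a voiceless stop between vowels /e/ and /u/, so it voices to [b]. /p/ is a voiceless stop between vowels /u/ and /u/, so it voices to [b]. /t/ is a voiceless stop between vowels /u/ and /o/, so it voices to [d]. /k/ is a voiceless stop between vowels /o/ and /i/, so it voices to [g]. /widepuputokiib/ → widebubudogiib.
Rule 4 (final devoicing): /b/ is a voiced stop in word-final position, so it devoices to [p]. /widebubudogiib/ → widebubudogiip.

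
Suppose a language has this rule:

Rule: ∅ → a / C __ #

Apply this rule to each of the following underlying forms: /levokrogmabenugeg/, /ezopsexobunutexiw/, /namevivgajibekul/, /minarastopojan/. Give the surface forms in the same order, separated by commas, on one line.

/levokrogmabenugeg/: the form ends in the consonant /g/, so [a] is inserted word-finally. → [levokrogmabenugega].
/ezopsexobunutexiw/: the form ends in the consonant /w/, so [a] is inserted word-finally. → [ezopsexobunutexiwa].
/namevivgajibekul/: the form ends in the consonant /l/, so [a] is inserted word-finally. → [namevivgajibekula].
/minarastopojan/: the form ends in the consonant /n/, so [a] is inserted word-finally. → [minarastopojana].

levokrogmabenugega, ezopsexobunutexiwa, namevivgajibekula, minarastopojana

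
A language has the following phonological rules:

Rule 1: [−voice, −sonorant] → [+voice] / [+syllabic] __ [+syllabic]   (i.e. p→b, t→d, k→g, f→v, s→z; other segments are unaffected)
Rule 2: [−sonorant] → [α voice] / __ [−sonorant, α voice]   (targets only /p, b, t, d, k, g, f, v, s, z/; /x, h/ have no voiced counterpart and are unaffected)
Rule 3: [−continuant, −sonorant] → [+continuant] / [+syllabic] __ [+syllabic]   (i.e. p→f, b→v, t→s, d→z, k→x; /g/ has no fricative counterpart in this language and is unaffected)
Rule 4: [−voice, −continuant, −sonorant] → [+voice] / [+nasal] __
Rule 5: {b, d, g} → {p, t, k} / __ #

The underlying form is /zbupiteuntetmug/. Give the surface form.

zbuvizeundetmuk

Rule 1 (intervocalic voicing): /p/ is a voiceless obstruent between vowels /u/ and /i/, so it voices to [b]. /t/ is a voiceless obstruent between vowels /i/ and /e/, so it voices to [d]. /zbupiteuntetmug/ → zbubideuntetmug.
Rule 2 (regressive voicing assimilation): no segment meets the environment; /zbubideuntetmug/ is unchanged.
Rule 3 (intervocalic spirantization): /b/ is a stop between vowels /u/ and /i/, so it spirantizes to the fricative [v]. /d/ is a stop between vowels /i/ and /e/, so it spirantizes to the fricative [z]. /zbubideuntetmug/ → zbuvizeuntetmug.
Rule 4 (post-nasal voicing): /t/ is a voiceless stop immediately after the nasal /n/, so it voices to [d]. /zbuvizeuntetmug/ → zbuvizeundetmug.
Rule 5 (final devoicing): /g/ is a voiced stop in word-final position, so it devoices to [k]. /zbuvizeundetmug/ → zbuvizeundetmuk.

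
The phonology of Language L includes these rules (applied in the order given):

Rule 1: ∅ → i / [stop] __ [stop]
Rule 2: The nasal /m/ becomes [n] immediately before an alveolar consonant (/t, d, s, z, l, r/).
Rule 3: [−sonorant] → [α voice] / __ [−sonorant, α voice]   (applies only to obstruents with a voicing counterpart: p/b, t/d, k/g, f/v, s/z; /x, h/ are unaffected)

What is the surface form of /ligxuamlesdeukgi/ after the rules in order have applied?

likxuanlezdeukigi

Rule 1 (stop-cluster i-epenthesis): /k/ and /g/ form a stop–stop cluster, so [i] is inserted between them. /ligxuamlesdeukgi/ → ligxuamlesdeukigi.
Rule 2 (nasal place assimilation): /m/ precedes the alveolar consonant /l/, so it assimilates in place to [n]. /ligxuamlesdeukigi/ → ligxuanlesdeukigi.
Rule 3 (regressive voicing assimilation): /g/ precedes the voiceless obstruent /x/, so it devoices to [k] by assimilation. /s/ precedes the voiced obstruent /d/, so it voices to [z] by assimilation. /ligxuanlesdeukigi/ → likxuanlezdeukigi.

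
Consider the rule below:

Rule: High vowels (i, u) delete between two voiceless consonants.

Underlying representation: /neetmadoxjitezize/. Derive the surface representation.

No segment of /neetmadoxjitezize/ meets the structural description of the rule, so the form surfaces unchanged.

neetmadoxjitezize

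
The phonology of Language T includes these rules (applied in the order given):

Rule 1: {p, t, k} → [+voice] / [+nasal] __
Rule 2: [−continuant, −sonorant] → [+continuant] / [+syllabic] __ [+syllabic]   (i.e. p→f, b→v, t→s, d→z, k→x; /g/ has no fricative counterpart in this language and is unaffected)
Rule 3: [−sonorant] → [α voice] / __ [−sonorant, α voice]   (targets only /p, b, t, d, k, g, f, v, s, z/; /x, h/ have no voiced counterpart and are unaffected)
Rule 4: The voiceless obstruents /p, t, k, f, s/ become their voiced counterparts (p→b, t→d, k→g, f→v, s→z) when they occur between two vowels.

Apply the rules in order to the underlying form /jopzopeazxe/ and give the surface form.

jobzoveasxe

Rule 1 (post-nasal voicing): no segment meets the environment; /jopzopeazxe/ is unchanged.
Rule 2 (intervocalic spirantization): /p/ is a stop between vowels /o/ and /e/, so it spirantizes to the fricative [f]. /jopzopeazxe/ → jopzofeazxe.
Rule 3 (regressive voicing assimilation): /p/ precedes the voiced obstruent /z/, so it voices to [b] by assimilation. /z/ precedes the voiceless obstruent /x/, so it devoices to [s] by assimilation. /jopzofeazxe/ → jobzofeasxe.
Rule 4 (intervocalic voicing): /f/ is a voiceless obstruent between vowels /o/ and /e/, so it voices to [v]. /jobzofeasxe/ → jobzoveasxe.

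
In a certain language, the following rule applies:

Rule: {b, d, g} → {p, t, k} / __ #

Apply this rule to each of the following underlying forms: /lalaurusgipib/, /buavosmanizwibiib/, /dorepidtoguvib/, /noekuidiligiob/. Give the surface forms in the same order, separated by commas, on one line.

/lalaurusgipib/: /b/ is a voiced stop in word-final position, so it devoices to [p]. → [lalaurusgipip].
/buavosmanizwibiib/: /b/ is a voiced stop in word-final position, so it devoices to [p]. → [buavosmanizwibiip].
/dorepidtoguvib/: /b/ is a voiced stop in word-final position, so it devoices to [p]. → [dorepidtoguvip].
/noekuidiligiob/: /b/ is a voiced stop in word-final position, so it devoices to [p]. → [noekuidiligiop].

lalaurusgipip, buavosmanizwibiip, dorepidtoguvip, noekuidiligiop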